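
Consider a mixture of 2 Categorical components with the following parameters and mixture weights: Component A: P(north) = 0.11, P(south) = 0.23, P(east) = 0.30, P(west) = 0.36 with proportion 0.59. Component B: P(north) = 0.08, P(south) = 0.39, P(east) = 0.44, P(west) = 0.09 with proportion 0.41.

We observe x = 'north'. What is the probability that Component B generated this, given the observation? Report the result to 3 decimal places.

The responsibility of component k is π_k f_k(x) divided by Σ_j π_j f_j(x).
Evaluate each component's likelihood at the observed value:
  p_A = 0.11
  p_B = 0.08
Prior × likelihood for each component:
  π_A·p_A = 0.59 × 0.11 = 0.0649
  π_B·p_B = 0.41 × 0.08 = 0.0328
Denominator: 0.0649 + 0.0328 = 0.0977
P(Component B | x) = 0.0328 / 0.0977 ≈ 0.336

0.336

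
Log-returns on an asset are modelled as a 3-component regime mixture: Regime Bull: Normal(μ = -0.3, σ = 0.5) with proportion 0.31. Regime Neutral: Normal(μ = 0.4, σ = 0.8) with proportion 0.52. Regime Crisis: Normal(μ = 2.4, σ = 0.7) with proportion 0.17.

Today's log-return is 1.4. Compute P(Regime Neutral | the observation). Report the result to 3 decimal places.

0.769

P(component k | x) = π_k·f_k(x) / marginal(x), where marginal(x) = Σ_j π_j·f_j(x).
Normal densities:
  L_Bull = (1/(0.5·√(2π)))·exp(−(1.4−-0.3)²/(2·0.5²)) = 0.797885·exp(-5.78000) = 0.00246444
  L_Neutral = (1/(0.8·√(2π)))·exp(−(1.4−0.4)²/(2·0.8²)) = 0.498678·exp(-0.78125) = 0.228311
  L_Crisis = (1/(0.7·√(2π)))·exp(−(1.4−2.4)²/(2·0.7²)) = 0.569918·exp(-1.02041) = 0.205426
Unnormalised posteriors:
  π_Bull·L_Bull = 0.31 × 0.00246444 = 0.000763976
  π_Neutral·L_Neutral = 0.52 × 0.228311 = 0.118722
  π_Crisis·L_Crisis = 0.17 × 0.205426 = 0.0349223
Evidence: 0.000763976 + 0.118722 + 0.0349223 = 0.154408
P(Regime Neutral | x) = 0.118722 / 0.154408 ≈ 0.769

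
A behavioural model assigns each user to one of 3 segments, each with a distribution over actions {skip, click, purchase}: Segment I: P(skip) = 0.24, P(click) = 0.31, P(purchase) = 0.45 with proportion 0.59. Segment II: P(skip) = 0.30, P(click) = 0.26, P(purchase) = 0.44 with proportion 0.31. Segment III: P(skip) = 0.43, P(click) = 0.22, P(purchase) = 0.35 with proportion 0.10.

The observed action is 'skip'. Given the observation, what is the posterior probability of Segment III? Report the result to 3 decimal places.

The responsibility of component k is π_k f_k(x) divided by Σ_j π_j f_j(x).
Component likelihoods at x = 'skip':
  f_I = P(skip | comp) = 0.24
  f_II = P(skip | comp) = 0.30
  f_III = P(skip | comp) = 0.43
Multiply by the mixture weights:
  π_I·f_I = 0.59 × 0.24 = 0.1416
  π_II·f_II = 0.31 × 0.3 = 0.093
  π_III·f_III = 0.10 × 0.43 = 0.043
Denominator: 0.1416 + 0.093 + 0.043 = 0.2776
P(Segment III | x) = 0.043 / 0.2776 ≈ 0.155

0.155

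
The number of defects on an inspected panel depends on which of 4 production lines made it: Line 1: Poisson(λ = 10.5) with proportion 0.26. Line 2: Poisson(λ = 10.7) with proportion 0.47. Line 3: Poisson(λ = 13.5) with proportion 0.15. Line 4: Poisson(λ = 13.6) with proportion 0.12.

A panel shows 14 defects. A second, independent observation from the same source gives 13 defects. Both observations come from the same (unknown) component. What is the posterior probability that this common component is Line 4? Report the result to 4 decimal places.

Posterior ∝ prior × likelihood, so P(k | x) ∝ π_k f_k(x); normalise over all components.
Since both observations come from the same component, the likelihood for component k is f_k(x₁)·f_k(x₂).
  f_1 = [e^(−10.5)·10.5^14/14! = 0.0625388] × [0.0833851] = 0.00521481
  f_2 = [e^(−10.7)·10.7^14/14! = 0.0666828] × [0.0872485] = 0.00581797
  f_3 = [e^(−13.5)·13.5^14/14! = 0.105024] × [0.108914] = 0.0114386
  f_4 = [e^(−13.6)·13.6^14/14! = 0.105374] × [0.108473] = 0.0114302
Multiply by the mixture weights:
  π_1·f_1 = 0.26 × 0.00521481 = 0.00135585
  π_2·f_2 = 0.47 × 0.00581797 = 0.00273445
  π_3·f_3 = 0.15 × 0.0114386 = 0.00171579
  π_4·f_4 = 0.12 × 0.0114302 = 0.00137162
Evidence: 0.00135585 + 0.00273445 + 0.00171579 + 0.00137162 = 0.0071777
So the posterior for Line 4 is 0.00137162 / 0.0071777 ≈ 0.1911.

0.1911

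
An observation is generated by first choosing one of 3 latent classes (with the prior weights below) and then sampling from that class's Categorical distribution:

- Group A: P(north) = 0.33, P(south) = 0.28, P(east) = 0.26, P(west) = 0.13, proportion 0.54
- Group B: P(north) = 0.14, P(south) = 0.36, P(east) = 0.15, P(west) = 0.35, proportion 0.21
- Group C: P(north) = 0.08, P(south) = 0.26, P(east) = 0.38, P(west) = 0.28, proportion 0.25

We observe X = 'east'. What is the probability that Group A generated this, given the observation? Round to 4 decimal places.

0.5260

Apply Bayes' rule: the posterior for each component is proportional to its prior times its likelihood at x.
Categorical probabilities:
  L_A = 0.26
  L_B = 0.15
  L_C = 0.38
Prior × likelihood for each component:
  π_A·L_A = 0.54 × 0.26 = 0.1404
  π_B·L_B = 0.21 × 0.15 = 0.0315
  π_C·L_C = 0.25 × 0.38 = 0.095
Sum: 0.1404 + 0.0315 + 0.095 = 0.2669
Responsibility of Group A: 0.1404 / 0.2669 ≈ 0.5260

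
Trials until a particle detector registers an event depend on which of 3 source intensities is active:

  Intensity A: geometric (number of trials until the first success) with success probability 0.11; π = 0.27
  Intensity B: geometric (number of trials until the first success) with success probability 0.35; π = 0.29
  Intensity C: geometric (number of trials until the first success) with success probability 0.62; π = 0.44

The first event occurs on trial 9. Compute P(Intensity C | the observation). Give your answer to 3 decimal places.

The responsibility of component k is π_k f_k(x) divided by Σ_j π_j f_j(x).
Geometric probabilities:
  L_A = 0.0433025
  L_B = 0.0111526
  L_C = 0.000269563
Prior × likelihood for each component:
  π_A·L_A = 0.27 × 0.0433025 = 0.0116917
  π_B·L_B = 0.29 × 0.0111526 = 0.00323424
  π_C·L_C = 0.44 × 0.000269563 = 0.000118608
Normaliser: 0.0116917 + 0.00323424 + 0.000118608 = 0.0150445
So the posterior for Intensity C is 0.000118608 / 0.0150445 ≈ 0.008.

0.008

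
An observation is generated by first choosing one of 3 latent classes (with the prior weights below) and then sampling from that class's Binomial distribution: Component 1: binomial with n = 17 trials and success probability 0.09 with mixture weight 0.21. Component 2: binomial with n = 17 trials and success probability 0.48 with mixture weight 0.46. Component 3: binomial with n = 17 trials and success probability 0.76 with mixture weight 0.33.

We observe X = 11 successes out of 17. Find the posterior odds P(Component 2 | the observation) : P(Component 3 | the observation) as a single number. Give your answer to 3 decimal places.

0.920

The posterior odds equal the prior odds times the likelihood ratio: (π_i/π_j)·(f_i(x)/f_j(x)).
Binomial probabilities:
  L_1 = C(17,11)·0.09^11·0.91^6 = 12376·3.13811e-12·0.567869 = 2.20545e-08
  L_2 = C(17,11)·0.48^11·0.52^6 = 12376·0.00031164·0.0197706 = 0.0762525
  L_3 = C(17,11)·0.76^11·0.24^6 = 12376·0.0488596·0.000191103 = 0.115557
Posterior odds = (π_2·L_2) / (π_3·L_3) = (0.46·0.0762525) / (0.33·0.115557) = 0.0350761 / 0.0381339 ≈ 0.920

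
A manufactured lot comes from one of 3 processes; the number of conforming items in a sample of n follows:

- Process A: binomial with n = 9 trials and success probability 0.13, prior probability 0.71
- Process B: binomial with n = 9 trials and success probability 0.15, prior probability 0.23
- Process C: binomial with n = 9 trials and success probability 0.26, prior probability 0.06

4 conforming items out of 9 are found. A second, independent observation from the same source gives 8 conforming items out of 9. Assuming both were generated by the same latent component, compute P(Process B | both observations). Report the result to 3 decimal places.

0.012

Apply Bayes' rule: the posterior for each component is proportional to its prior times its likelihood at x.
Since both observations come from the same component, the likelihood for component k is f_k(x₁)·f_k(x₂).
  p_A = [C(9,4)·0.13^4·0.87^5 = 126·0.00028561·0.498421 = 0.0179366] × [6.38717e-07] = 1.14564e-08
  p_B = [C(9,4)·0.15^4·0.85^5 = 126·0.00050625·0.443705 = 0.0283029] × [1.96061e-06] = 5.54909e-08
  p_C = [C(9,4)·0.26^4·0.74^5 = 126·0.00456976·0.221901 = 0.127768] × [0.000139079] = 1.77698e-05
Unnormalised posteriors:
  π_A·p_A = 0.71 × 1.14564e-08 = 8.13406e-09
  π_B·p_B = 0.23 × 5.54909e-08 = 1.27629e-08
  π_C·p_C = 0.06 × 1.77698e-05 = 1.06619e-06
Marginal: 8.13406e-09 + 1.27629e-08 + 1.06619e-06 = 1.08709e-06
Responsibility of Process B: 1.27629e-08 / 1.08709e-06 ≈ 0.012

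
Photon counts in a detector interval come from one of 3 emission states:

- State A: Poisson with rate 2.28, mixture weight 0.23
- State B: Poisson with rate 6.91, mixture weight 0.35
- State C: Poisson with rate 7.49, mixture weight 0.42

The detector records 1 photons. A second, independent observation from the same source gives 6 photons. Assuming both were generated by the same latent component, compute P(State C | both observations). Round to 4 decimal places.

0.1437

By Bayes' theorem, P(k | x) = π_k f_k(x) / Σ_j π_j f_j(x).
Since both observations come from the same component, the likelihood for component k is f_k(x₁)·f_k(x₂).
  f_A = [e^(−2.28)·2.28^1/1! = 0.233208] × [0.0199565] = 0.00465402
  f_B = [e^(−6.91)·6.91^1/1! = 0.00689451] × [0.150855] = 0.00104007
  f_C = [e^(−7.49)·7.49^1/1! = 0.00418424] × [0.136991] = 0.000573204
Multiply by the mixture weights:
  π_A·f_A = 0.23 × 0.00465402 = 0.00107043
  π_B·f_B = 0.35 × 0.00104007 = 0.000364026
  π_C·f_C = 0.42 × 0.000573204 = 0.000240746
Normaliser: 0.00107043 + 0.000364026 + 0.000240746 = 0.0016752
So the posterior for State C is 0.000240746 / 0.0016752 ≈ 0.1437.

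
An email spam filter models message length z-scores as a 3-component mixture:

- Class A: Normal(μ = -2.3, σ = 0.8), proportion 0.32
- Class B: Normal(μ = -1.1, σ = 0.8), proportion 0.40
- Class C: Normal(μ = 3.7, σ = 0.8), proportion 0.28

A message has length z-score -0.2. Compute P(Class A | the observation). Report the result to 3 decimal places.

0.046

The responsibility of component k is π_k f_k(x) divided by Σ_j π_j f_j(x).
Component likelihoods at x = -0.2:
  p_A = 0.0159052
  p_B = 0.264846
  p_C = 3.44493e-06
Prior × likelihood for each component:
  π_A·p_A = 0.32 × 0.0159052 = 0.00508967
  π_B·p_B = 0.40 × 0.264846 = 0.105938
  π_C·p_C = 0.28 × 3.44493e-06 = 9.6458e-07
Normaliser: 0.00508967 + 0.105938 + 9.6458e-07 = 0.111029
P(Class A | data) ≈ 0.046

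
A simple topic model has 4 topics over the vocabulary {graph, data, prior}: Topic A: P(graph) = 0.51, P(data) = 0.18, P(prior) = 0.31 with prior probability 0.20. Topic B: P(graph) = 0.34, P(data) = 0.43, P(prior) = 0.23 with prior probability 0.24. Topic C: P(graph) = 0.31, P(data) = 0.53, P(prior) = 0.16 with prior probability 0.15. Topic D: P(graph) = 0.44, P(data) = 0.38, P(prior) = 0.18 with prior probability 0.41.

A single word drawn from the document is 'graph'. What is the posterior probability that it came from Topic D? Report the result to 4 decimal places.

Posterior ∝ prior × likelihood, so P(k | x) ∝ π_k f_k(x); normalise over all components.
Component likelihoods at x = 'graph':
  f_A = 0.51
  f_B = 0.34
  f_C = 0.31
  f_D = 0.44
Weight by the priors:
  π_A·f_A = 0.20 × 0.51 = 0.102
  π_B·f_B = 0.24 × 0.34 = 0.0816
  π_C·f_C = 0.15 × 0.31 = 0.0465
  π_D·f_D = 0.41 × 0.44 = 0.1804
Marginal: 0.102 + 0.0816 + 0.0465 + 0.1804 = 0.4105
Responsibility of Topic D: 0.1804 / 0.4105 ≈ 0.4395

0.4395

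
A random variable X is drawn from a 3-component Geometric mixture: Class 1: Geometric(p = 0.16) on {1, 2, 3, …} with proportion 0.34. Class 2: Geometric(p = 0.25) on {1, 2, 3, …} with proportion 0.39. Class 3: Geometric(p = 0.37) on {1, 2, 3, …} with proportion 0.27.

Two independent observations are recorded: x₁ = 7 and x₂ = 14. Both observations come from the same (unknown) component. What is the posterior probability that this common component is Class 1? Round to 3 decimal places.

0.745

Apply Bayes' rule: the posterior for each component is proportional to its prior times its likelihood at x.
Since both observations come from the same component, the likelihood for component k is f_k(x₁)·f_k(x₂).
  p_1 = [0.16·(1−0.16)^6 = 0.16·0.351298 = 0.0562077] × [0.0165863] = 0.00093228
  p_2 = [0.25·(1−0.25)^6 = 0.25·0.177979 = 0.0444946] × [0.00593932] = 0.000264268
  p_3 = [0.37·(1−0.37)^6 = 0.37·0.0625235 = 0.0231337] × [0.000911232] = 2.10802e-05
Unnormalised posteriors:
  π_1·p_1 = 0.34 × 0.00093228 = 0.000316975
  π_2·p_2 = 0.39 × 0.000264268 = 0.000103064
  π_3·p_3 = 0.27 × 2.10802e-05 = 5.69164e-06
Denominator: 0.000316975 + 0.000103064 + 5.69164e-06 = 0.000425731
Responsibility of Class 1: 0.000316975 / 0.000425731 ≈ 0.745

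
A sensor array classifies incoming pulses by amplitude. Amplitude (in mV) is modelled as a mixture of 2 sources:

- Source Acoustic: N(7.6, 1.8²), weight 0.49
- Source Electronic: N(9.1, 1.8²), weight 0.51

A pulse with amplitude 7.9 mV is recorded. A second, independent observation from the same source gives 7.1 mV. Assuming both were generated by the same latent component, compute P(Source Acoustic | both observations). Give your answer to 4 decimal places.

P(component k | x) = π_k·f_k(x) / marginal(x), where marginal(x) = Σ_j π_j·f_j(x).
Since both observations come from the same component, the likelihood for component k is f_k(x₁)·f_k(x₂).
  p_Acoustic = [0.218578] × [0.213247] = 0.046611
  p_Electronic = [0.177471] × [0.119551] = 0.0212169
Weight by the priors:
  π_Acoustic·p_Acoustic = 0.49 × 0.046611 = 0.0228394
  π_Electronic·p_Electronic = 0.51 × 0.0212169 = 0.0108206
Marginal: 0.0228394 + 0.0108206 = 0.03366
P(Source Acoustic | x₁, x₂) = 0.0228394 / 0.03366 ≈ 0.6785

0.6785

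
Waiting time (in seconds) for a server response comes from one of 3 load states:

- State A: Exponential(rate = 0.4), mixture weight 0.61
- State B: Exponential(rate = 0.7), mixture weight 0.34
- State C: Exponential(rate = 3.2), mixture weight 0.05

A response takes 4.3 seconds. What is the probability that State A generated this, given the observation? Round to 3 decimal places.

By Bayes' theorem, P(k | x) = w_k f_k(x) / Σ_j w_j f_j(x).
Exponential densities:
  L_A = 0.0716265
  L_B = 0.0345042
  L_C = 3.38266e-06
Unnormalised posteriors:
  w_A·L_A = 0.61 × 0.0716265 = 0.0436921
  w_B·L_B = 0.34 × 0.0345042 = 0.0117314
  w_C·L_C = 0.05 × 3.38266e-06 = 1.69133e-07
Marginal: 0.0436921 + 0.0117314 + 1.69133e-07 = 0.0554237
P(State A | the observation) = 0.0436921 / 0.0554237 ≈ 0.788

0.788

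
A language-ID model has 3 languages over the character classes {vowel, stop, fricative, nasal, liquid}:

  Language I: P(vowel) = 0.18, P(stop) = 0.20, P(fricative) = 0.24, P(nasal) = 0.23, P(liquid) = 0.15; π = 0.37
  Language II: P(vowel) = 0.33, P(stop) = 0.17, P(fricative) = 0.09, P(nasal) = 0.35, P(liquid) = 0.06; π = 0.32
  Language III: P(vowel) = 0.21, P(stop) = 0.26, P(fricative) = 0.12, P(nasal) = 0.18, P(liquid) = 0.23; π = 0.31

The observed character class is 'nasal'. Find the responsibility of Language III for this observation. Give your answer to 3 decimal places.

Apply Bayes' rule: the posterior for each component is proportional to its prior times its likelihood at x.
Categorical probabilities:
  p_I = 0.23
  p_II = 0.35
  p_III = 0.18
Multiply by the mixture weights:
  P(Z=I)·p_I = 0.37 × 0.23 = 0.0851
  P(Z=II)·p_II = 0.32 × 0.35 = 0.112
  P(Z=III)·p_III = 0.31 × 0.18 = 0.0558
Marginal: 0.0851 + 0.112 + 0.0558 = 0.2529
P(Language III | the observation) ≈ 0.221

0.221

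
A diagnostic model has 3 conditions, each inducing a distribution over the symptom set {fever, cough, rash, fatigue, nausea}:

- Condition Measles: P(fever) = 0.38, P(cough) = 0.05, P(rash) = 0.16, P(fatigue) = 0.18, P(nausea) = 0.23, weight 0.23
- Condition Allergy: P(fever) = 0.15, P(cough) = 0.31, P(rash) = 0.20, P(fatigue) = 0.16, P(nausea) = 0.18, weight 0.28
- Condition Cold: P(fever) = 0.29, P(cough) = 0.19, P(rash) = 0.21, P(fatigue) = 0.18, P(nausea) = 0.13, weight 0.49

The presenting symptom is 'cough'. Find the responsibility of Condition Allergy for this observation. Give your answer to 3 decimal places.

By Bayes' theorem, P(k | x) = w_k f_k(x) / Σ_j w_j f_j(x).
Component likelihoods at x = 'cough':
  f_Measles = P(cough | comp) = 0.05
  f_Allergy = P(cough | comp) = 0.31
  f_Cold = P(cough | comp) = 0.19
Unnormalised posteriors:
  w_Measles·f_Measles = 0.23 × 0.05 = 0.0115
  w_Allergy·f_Allergy = 0.28 × 0.31 = 0.0868
  w_Cold·f_Cold = 0.49 × 0.19 = 0.0931
Evidence: 0.0115 + 0.0868 + 0.0931 = 0.1914
So the posterior for Condition Allergy is 0.0868 / 0.1914 ≈ 0.454.

0.454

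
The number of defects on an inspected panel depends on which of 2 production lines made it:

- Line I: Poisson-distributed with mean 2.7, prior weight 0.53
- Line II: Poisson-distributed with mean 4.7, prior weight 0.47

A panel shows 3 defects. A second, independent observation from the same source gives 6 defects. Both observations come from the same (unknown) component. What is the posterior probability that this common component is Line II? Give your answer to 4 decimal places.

Posterior ∝ prior × likelihood, so P(k | x) ∝ w_k f_k(x); normalise over all components.
Since both observations come from the same component, the likelihood for component k is f_k(x₁)·f_k(x₂).
  p_I = [0.220468] × [0.0361622] = 0.0079726
  p_II = [0.157383] × [0.136167] = 0.0214303
Multiply by the mixture weights:
  w_I·p_I = 0.53 × 0.0079726 = 0.00422548
  w_II·p_II = 0.47 × 0.0214303 = 0.0100723
Marginal: 0.00422548 + 0.0100723 = 0.0142977
P(Line II | x₁, x₂) = 0.0100723 / 0.0142977 ≈ 0.7045

0.7045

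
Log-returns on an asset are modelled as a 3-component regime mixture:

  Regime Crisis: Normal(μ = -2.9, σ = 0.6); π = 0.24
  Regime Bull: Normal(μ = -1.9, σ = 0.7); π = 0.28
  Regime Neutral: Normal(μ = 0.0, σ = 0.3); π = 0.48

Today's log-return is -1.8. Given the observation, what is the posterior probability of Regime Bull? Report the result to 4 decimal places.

By Bayes' theorem, P(k | x) = π_k f_k(x) / Σ_j π_j f_j(x).
Component likelihoods at x = -1.8:
  p_Crisis = (1/(0.6·√(2π)))·exp(−(-1.8−-2.9)²/(2·0.6²)) = 0.664904·exp(-1.68056) = 0.123852
  p_Bull = (1/(0.7·√(2π)))·exp(−(-1.8−-1.9)²/(2·0.7²)) = 0.569918·exp(-0.01020) = 0.564132
  p_Neutral = (1/(0.3·√(2π)))·exp(−(-1.8−0.0)²/(2·0.3²)) = 1.329808·exp(-18.00000) = 2.02529e-08
Multiply by the mixture weights:
  π_Crisis·p_Crisis = 0.24 × 0.123852 = 0.0297245
  π_Bull·p_Bull = 0.28 × 0.564132 = 0.157957
  π_Neutral·p_Neutral = 0.48 × 2.02529e-08 = 9.72141e-09
Normaliser: 0.0297245 + 0.157957 + 9.72141e-09 = 0.187681
Responsibility of Regime Bull: 0.157957 / 0.187681 ≈ 0.8416

0.8416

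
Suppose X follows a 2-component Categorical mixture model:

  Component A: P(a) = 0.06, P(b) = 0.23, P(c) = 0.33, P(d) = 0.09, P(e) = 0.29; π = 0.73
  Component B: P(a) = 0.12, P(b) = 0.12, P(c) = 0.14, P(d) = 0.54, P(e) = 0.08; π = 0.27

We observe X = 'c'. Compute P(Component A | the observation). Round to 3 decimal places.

0.864

Apply Bayes' rule: the posterior for each component is proportional to its prior times its likelihood at x.
Categorical probabilities:
  L_A = P(c | comp) = 0.33
  L_B = P(c | comp) = 0.14
Unnormalised posteriors:
  P(Z=A)·L_A = 0.73 × 0.33 = 0.2409
  P(Z=B)·L_B = 0.27 × 0.14 = 0.0378
Sum: 0.2409 + 0.0378 = 0.2787
P(Component A | 'c') ≈ 0.864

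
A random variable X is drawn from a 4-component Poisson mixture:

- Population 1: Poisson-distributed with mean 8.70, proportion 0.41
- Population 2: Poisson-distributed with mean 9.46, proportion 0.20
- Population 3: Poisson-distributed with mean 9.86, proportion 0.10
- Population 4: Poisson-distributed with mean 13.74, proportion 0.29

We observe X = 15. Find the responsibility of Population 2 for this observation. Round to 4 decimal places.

By Bayes' theorem, P(k | x) = w_k f_k(x) / Σ_j w_j f_j(x).
Evaluate each component's likelihood at the observed value:
  L_1 = 0.0157735
  L_2 = 0.0259085
  L_3 = 0.0323229
  L_4 = 0.096849
Weight by the priors:
  w_1·L_1 = 0.41 × 0.0157735 = 0.00646712
  w_2·L_2 = 0.20 × 0.0259085 = 0.00518169
  w_3·L_3 = 0.10 × 0.0323229 = 0.00323229
  w_4·L_4 = 0.29 × 0.096849 = 0.0280862
Sum: 0.00646712 + 0.00518169 + 0.00323229 + 0.0280862 = 0.0429673
P(Population 2 | x) = 0.00518169 / 0.0429673 ≈ 0.1206

0.1206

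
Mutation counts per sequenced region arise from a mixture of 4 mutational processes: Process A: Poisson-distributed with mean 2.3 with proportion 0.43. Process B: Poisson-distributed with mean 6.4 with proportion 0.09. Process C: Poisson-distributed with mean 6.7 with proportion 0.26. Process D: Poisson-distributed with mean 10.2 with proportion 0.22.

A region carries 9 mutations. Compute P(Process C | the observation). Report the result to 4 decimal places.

By Bayes' theorem, P(k | x) = w_k f_k(x) / Σ_j w_j f_j(x).
Component likelihoods at x = 9 mutations:
  f_A = e^(−2.3)·2.3^9/9! = 0.000497634
  f_B = e^(−6.4)·6.4^9/9! = 0.0824844
  f_C = e^(−6.7)·6.7^9/9! = 0.0922863
  f_D = e^(−10.2)·10.2^9/9! = 0.122415
Weight by the priors:
  w_A·f_A = 0.43 × 0.000497634 = 0.000213983
  w_B·f_B = 0.09 × 0.0824844 = 0.0074236
  w_C·f_C = 0.26 × 0.0922863 = 0.0239944
  w_D·f_D = 0.22 × 0.122415 = 0.0269313
Evidence: 0.000213983 + 0.0074236 + 0.0239944 + 0.0269313 = 0.0585633
Responsibility of Process C: 0.0239944 / 0.0585633 ≈ 0.4097

0.4097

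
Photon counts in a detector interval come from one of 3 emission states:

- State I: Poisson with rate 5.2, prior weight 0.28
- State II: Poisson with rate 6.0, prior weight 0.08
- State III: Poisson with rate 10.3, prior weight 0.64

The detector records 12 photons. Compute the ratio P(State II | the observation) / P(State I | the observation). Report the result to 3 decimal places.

Posterior odds = (w_i f_i(x)) / (w_j f_j(x)); the normalising sum cancels.
Component likelihoods at x = 12 photons:
  f_I = e^(−5.2)·5.2^12/12! = 0.00450165
  f_II = e^(−6.0)·6.0^12/12! = 0.0112645
  f_III = e^(−10.3)·10.3^12/12! = 0.10011
Posterior odds = (w_II·f_II) / (w_I·f_I) = (0.08·0.0112645) / (0.28·0.00450165) = 0.000901158 / 0.00126046 ≈ 0.715

0.715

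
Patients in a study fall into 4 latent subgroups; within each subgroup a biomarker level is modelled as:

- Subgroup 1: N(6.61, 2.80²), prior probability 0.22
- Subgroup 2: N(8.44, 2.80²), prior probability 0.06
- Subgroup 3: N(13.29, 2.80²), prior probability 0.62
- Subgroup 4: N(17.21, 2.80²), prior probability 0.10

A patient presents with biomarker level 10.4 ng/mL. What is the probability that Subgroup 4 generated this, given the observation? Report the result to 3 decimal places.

0.010

P(component k | x) = π_k·f_k(x) / marginal(x), where marginal(x) = Σ_j π_j·f_j(x).
Normal densities:
  p_1 = (1/(2.80·√(2π)))·exp(−(10.4−6.61)²/(2·2.80²)) = 0.142479·exp(-0.91608) = 0.0570039
  p_2 = (1/(2.80·√(2π)))·exp(−(10.4−8.44)²/(2·2.80²)) = 0.142479·exp(-0.24500) = 0.111519
  p_3 = (1/(2.80·√(2π)))·exp(−(10.4−13.29)²/(2·2.80²)) = 0.142479·exp(-0.53266) = 0.0836413
  p_4 = (1/(2.80·√(2π)))·exp(−(10.4−17.21)²/(2·2.80²)) = 0.142479·exp(-2.95766) = 0.00740043
Multiply by the mixture weights:
  π_1·p_1 = 0.22 × 0.0570039 = 0.0125409
  π_2·p_2 = 0.06 × 0.111519 = 0.00669116
  π_3·p_3 = 0.62 × 0.0836413 = 0.0518576
  π_4·p_4 = 0.10 × 0.00740043 = 0.000740043
Denominator: 0.0125409 + 0.00669116 + 0.0518576 + 0.000740043 = 0.0718297
P(Subgroup 4 | x) ≈ 0.010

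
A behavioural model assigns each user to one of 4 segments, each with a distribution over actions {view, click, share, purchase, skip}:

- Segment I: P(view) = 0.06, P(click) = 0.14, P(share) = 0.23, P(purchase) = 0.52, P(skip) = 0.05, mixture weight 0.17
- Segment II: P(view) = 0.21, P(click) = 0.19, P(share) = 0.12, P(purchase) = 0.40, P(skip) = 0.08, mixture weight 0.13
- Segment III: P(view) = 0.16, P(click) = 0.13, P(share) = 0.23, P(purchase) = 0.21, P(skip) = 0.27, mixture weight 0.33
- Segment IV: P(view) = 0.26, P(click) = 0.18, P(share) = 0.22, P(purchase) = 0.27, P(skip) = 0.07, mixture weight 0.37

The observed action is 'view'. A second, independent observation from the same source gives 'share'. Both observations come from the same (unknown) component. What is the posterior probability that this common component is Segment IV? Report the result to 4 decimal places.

0.5436

By Bayes' theorem, P(k | x) = π_k f_k(x) / Σ_j π_j f_j(x).
Since both observations come from the same component, the likelihood for component k is f_k(x₁)·f_k(x₂).
  L_I = [0.06] × [0.23] = 0.0138
  L_II = [0.21] × [0.12] = 0.0252
  L_III = [0.16] × [0.23] = 0.0368
  L_IV = [0.26] × [0.22] = 0.0572
Unnormalised posteriors:
  π_I·L_I = 0.17 × 0.0138 = 0.002346
  π_II·L_II = 0.13 × 0.0252 = 0.003276
  π_III·L_III = 0.33 × 0.0368 = 0.012144
  π_IV·L_IV = 0.37 × 0.0572 = 0.021164
Sum: 0.002346 + 0.003276 + 0.012144 + 0.021164 = 0.03893
P(Segment IV | x₁, x₂) ≈ 0.5436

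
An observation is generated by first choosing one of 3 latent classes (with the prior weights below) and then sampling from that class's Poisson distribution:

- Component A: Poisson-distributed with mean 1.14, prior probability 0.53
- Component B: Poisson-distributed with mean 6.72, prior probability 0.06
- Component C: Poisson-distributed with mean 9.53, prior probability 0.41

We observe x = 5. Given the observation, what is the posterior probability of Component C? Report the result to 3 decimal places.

0.640

The responsibility of component k is w_k f_k(x) divided by Σ_j w_j f_j(x).
Evaluate each component's likelihood at the observed value:
  L_A = 0.00513154
  L_B = 0.137786
  L_C = 0.0475836
Multiply by the mixture weights:
  w_A·L_A = 0.53 × 0.00513154 = 0.00271971
  w_B·L_B = 0.06 × 0.137786 = 0.00826718
  w_C·L_C = 0.41 × 0.0475836 = 0.0195093
Evidence: 0.00271971 + 0.00826718 + 0.0195093 = 0.0304962
So the posterior for Component C is 0.0195093 / 0.0304962 ≈ 0.640.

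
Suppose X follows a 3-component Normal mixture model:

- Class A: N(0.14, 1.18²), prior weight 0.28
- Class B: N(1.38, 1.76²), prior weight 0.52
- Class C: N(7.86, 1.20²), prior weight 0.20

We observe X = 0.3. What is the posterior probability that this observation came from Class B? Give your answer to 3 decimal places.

The responsibility of component k is w_k f_k(x) divided by Σ_j w_j f_j(x).
Evaluate each component's likelihood at the observed value:
  L_A = (1/(1.18·√(2π)))·exp(−(0.3−0.14)²/(2·1.18²)) = 0.338087·exp(-0.00919) = 0.334993
  L_B = (1/(1.76·√(2π)))·exp(−(0.3−1.38)²/(2·1.76²)) = 0.226672·exp(-0.18827) = 0.187772
  L_C = (1/(1.20·√(2π)))·exp(−(0.3−7.86)²/(2·1.20²)) = 0.332452·exp(-19.84500) = 8.00119e-10
Prior × likelihood for each component:
  w_A·L_A = 0.28 × 0.334993 = 0.093798
  w_B·L_B = 0.52 × 0.187772 = 0.0976414
  w_C·L_C = 0.20 × 8.00119e-10 = 1.60024e-10
Sum: 0.093798 + 0.0976414 + 1.60024e-10 = 0.191439
So the posterior for Class B is 0.0976414 / 0.191439 ≈ 0.510.

0.510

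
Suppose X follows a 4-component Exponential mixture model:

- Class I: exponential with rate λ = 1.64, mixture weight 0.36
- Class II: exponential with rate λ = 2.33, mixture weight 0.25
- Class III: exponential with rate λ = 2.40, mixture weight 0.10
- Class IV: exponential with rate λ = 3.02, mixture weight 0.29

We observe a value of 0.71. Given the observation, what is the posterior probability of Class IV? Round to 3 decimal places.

0.232

By Bayes' theorem, P(k | x) = π_k f_k(x) / Σ_j π_j f_j(x).
Evaluate each component's likelihood at the observed value:
  L_I = 1.64·e^(−1.64·0.71) = 1.64·e^(−1.1644) = 0.51186
  L_II = 2.33·e^(−2.33·0.71) = 2.33·e^(−1.6543) = 0.445556
  L_III = 2.40·e^(−2.40·0.71) = 2.40·e^(−1.7040) = 0.43669
  L_IV = 3.02·e^(−3.02·0.71) = 3.02·e^(−2.1442) = 0.353828
Multiply by the mixture weights:
  π_I·L_I = 0.36 × 0.51186 = 0.18427
  π_II·L_II = 0.25 × 0.445556 = 0.111389
  π_III·L_III = 0.10 × 0.43669 = 0.043669
  π_IV·L_IV = 0.29 × 0.353828 = 0.10261
Sum: 0.18427 + 0.111389 + 0.043669 + 0.10261 = 0.441938
So the posterior for Class IV is 0.10261 / 0.441938 ≈ 0.232.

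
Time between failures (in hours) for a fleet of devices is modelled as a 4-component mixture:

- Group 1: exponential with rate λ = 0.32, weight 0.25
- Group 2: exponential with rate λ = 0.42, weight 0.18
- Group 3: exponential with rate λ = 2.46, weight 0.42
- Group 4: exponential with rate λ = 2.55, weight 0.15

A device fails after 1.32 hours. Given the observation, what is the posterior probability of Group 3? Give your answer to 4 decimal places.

0.2692

Apply Bayes' rule: the posterior for each component is proportional to its prior times its likelihood at x.
Component likelihoods at x = 1.32 hours:
  f_1 = 0.209751
  f_2 = 0.241255
  f_3 = 0.095652
  f_4 = 0.0880451
Weight by the priors:
  π_1·f_1 = 0.25 × 0.209751 = 0.0524377
  π_2·f_2 = 0.18 × 0.241255 = 0.0434259
  π_3·f_3 = 0.42 × 0.095652 = 0.0401738
  π_4·f_4 = 0.15 × 0.0880451 = 0.0132068
Denominator: 0.0524377 + 0.0434259 + 0.0401738 + 0.0132068 = 0.149244
Responsibility of Group 3: 0.0401738 / 0.149244 ≈ 0.2692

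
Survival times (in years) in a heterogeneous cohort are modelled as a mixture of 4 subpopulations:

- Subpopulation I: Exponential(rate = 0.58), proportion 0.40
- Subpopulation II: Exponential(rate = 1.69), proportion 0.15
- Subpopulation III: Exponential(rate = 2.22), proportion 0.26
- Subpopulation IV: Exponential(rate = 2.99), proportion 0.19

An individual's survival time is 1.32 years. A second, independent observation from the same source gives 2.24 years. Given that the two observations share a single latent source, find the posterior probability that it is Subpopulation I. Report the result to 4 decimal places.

0.9163

P(component k | x) = π_k·f_k(x) / marginal(x), where marginal(x) = Σ_j π_j·f_j(x).
Since both observations come from the same component, the likelihood for component k is f_k(x₁)·f_k(x₂).
  f_I = [0.269732] × [0.158195] = 0.0426702
  f_II = [0.181578] × [0.038355] = 0.00696441
  f_III = [0.118494] × [0.0153707] = 0.00182133
  f_IV = [0.0577561] × [0.00368927] = 0.000213078
Prior × likelihood for each component:
  π_I·f_I = 0.40 × 0.0426702 = 0.0170681
  π_II·f_II = 0.15 × 0.00696441 = 0.00104466
  π_III·f_III = 0.26 × 0.00182133 = 0.000473547
  π_IV·f_IV = 0.19 × 0.000213078 = 4.04848e-05
Evidence: 0.0170681 + 0.00104466 + 0.000473547 + 4.04848e-05 = 0.0186268
So the posterior for Subpopulation I is 0.0170681 / 0.0186268 ≈ 0.9163.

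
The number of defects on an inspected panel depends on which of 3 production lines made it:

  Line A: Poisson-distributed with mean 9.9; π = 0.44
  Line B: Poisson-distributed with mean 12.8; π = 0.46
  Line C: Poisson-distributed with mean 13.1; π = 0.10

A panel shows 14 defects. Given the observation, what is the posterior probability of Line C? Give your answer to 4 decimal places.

0.1311

P(component k | x) = π_k·f_k(x) / marginal(x), where marginal(x) = Σ_j π_j·f_j(x).
Component likelihoods at x = 14 defects:
  p_A = 0.0499999
  p_B = 0.10036
  p_C = 0.102833
Prior × likelihood for each component:
  π_A·p_A = 0.44 × 0.0499999 = 0.0219999
  π_B·p_B = 0.46 × 0.10036 = 0.0461657
  π_C·p_C = 0.10 × 0.102833 = 0.0102833
Sum: 0.0219999 + 0.0461657 + 0.0102833 = 0.078449
P(Line C | 14 defects) ≈ 0.1311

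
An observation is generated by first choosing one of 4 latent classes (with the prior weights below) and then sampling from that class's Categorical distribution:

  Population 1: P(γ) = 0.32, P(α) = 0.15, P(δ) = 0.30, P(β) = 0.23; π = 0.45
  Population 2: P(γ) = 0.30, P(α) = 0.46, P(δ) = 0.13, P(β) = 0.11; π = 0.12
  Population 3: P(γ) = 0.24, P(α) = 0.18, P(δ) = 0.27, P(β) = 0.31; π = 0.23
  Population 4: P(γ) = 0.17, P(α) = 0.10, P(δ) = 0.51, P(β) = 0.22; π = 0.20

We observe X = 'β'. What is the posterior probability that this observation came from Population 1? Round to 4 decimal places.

P(component k | x) = w_k·f_k(x) / marginal(x), where marginal(x) = Σ_j w_j·f_j(x).
Evaluate each component's likelihood at the observed value:
  L_1 = P(β | comp) = 0.23
  L_2 = P(β | comp) = 0.11
  L_3 = P(β | comp) = 0.31
  L_4 = P(β | comp) = 0.22
Prior × likelihood for each component:
  w_1·L_1 = 0.45 × 0.23 = 0.1035
  w_2·L_2 = 0.12 × 0.11 = 0.0132
  w_3·L_3 = 0.23 × 0.31 = 0.0713
  w_4·L_4 = 0.20 × 0.22 = 0.044
Sum: 0.1035 + 0.0132 + 0.0713 + 0.044 = 0.232
P(Population 1 | x) = 0.1035 / 0.232 ≈ 0.4461

0.4461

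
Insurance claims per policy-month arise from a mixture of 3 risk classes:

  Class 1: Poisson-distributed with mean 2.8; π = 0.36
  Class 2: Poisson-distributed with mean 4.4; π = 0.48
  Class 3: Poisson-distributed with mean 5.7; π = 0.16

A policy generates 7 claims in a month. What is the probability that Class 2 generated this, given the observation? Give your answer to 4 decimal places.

The responsibility of component k is π_k f_k(x) divided by Σ_j π_j f_j(x).
Poisson probabilities:
  f_1 = e^(−2.8)·2.8^7/7! = 0.0162799
  f_2 = e^(−4.4)·4.4^7/7! = 0.0777754
  f_3 = e^(−5.7)·5.7^7/7! = 0.129782
Multiply by the mixture weights:
  π_1·f_1 = 0.36 × 0.0162799 = 0.00586076
  π_2·f_2 = 0.48 × 0.0777754 = 0.0373322
  π_3·f_3 = 0.16 × 0.129782 = 0.0207651
Marginal: 0.00586076 + 0.0373322 + 0.0207651 = 0.0639581
Responsibility of Class 2: 0.0373322 / 0.0639581 ≈ 0.5837

0.5837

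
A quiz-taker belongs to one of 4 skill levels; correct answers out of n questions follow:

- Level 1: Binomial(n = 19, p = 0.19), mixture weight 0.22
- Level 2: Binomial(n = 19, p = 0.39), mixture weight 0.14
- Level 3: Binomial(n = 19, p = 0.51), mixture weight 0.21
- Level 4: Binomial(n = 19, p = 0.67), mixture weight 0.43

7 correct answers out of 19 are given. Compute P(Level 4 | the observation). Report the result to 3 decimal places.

0.041

Apply Bayes' rule: the posterior for each component is proportional to its prior times its likelihood at x.
Binomial probabilities:
  f_1 = C(19,7)·0.19^7·0.81^12 = 50388·8.93872e-06·0.0797664 = 0.0359271
  f_2 = C(19,7)·0.39^7·0.61^12 = 50388·0.00137231·0.00265435 = 0.183543
  f_3 = C(19,7)·0.51^7·0.49^12 = 50388·0.00897411·0.000191581 = 0.0866306
  f_4 = C(19,7)·0.67^7·0.33^12 = 50388·0.0606071·1.66789e-06 = 0.00509352
Multiply by the mixture weights:
  π_1·f_1 = 0.22 × 0.0359271 = 0.00790397
  π_2·f_2 = 0.14 × 0.183543 = 0.025696
  π_3·f_3 = 0.21 × 0.0866306 = 0.0181924
  π_4·f_4 = 0.43 × 0.00509352 = 0.00219021
Evidence: 0.00790397 + 0.025696 + 0.0181924 + 0.00219021 = 0.0539826
Responsibility of Level 4: 0.00219021 / 0.0539826 ≈ 0.041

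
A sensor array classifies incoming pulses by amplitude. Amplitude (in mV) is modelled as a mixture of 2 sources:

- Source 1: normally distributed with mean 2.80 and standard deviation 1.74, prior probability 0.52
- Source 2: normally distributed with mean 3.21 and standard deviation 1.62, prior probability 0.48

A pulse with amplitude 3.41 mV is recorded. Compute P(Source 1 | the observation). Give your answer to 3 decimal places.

The responsibility of component k is P(Z=k) f_k(x) divided by Σ_j P(Z=j) f_j(x).
Component likelihoods at x = 3.41 mV:
  L_1 = (1/(1.74·√(2π)))·exp(−(3.41−2.80)²/(2·1.74²)) = 0.229277·exp(-0.06145) = 0.215612
  L_2 = (1/(1.62·√(2π)))·exp(−(3.41−3.21)²/(2·1.62²)) = 0.246261·exp(-0.00762) = 0.244391
Prior × likelihood for each component:
  P(Z=1)·L_1 = 0.52 × 0.215612 = 0.112118
  P(Z=2)·L_2 = 0.48 × 0.244391 = 0.117308
Evidence: 0.112118 + 0.117308 = 0.229426
Responsibility of Source 1: 0.112118 / 0.229426 ≈ 0.489

0.489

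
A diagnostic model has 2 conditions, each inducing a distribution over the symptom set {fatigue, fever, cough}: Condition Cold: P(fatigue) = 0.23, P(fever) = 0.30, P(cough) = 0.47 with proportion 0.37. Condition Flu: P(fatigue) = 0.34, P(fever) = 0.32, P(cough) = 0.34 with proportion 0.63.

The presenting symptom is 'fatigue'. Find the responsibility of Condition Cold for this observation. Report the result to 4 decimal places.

0.2843

Apply Bayes' rule: the posterior for each component is proportional to its prior times its likelihood at x.
Component likelihoods at x = 'fatigue':
  L_Cold = P(fatigue | comp) = 0.23
  L_Flu = P(fatigue | comp) = 0.34
Weight by the priors:
  P(Z=Cold)·L_Cold = 0.37 × 0.23 = 0.0851
  P(Z=Flu)·L_Flu = 0.63 × 0.34 = 0.2142
Normaliser: 0.0851 + 0.2142 = 0.2993
Responsibility of Condition Cold: 0.0851 / 0.2993 ≈ 0.2843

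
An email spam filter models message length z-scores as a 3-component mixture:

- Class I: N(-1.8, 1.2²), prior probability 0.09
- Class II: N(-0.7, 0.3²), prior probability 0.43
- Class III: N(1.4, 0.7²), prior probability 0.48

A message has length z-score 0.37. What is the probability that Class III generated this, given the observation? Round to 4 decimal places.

0.9314

Apply Bayes' rule: the posterior for each component is proportional to its prior times its likelihood at x.
Component likelihoods at x = 0.37:
  L_I = 0.06481
  L_II = 0.00229845
  L_III = 0.193048
Prior × likelihood for each component:
  P(Z=I)·L_I = 0.09 × 0.06481 = 0.0058329
  P(Z=II)·L_II = 0.43 × 0.00229845 = 0.000988333
  P(Z=III)·L_III = 0.48 × 0.193048 = 0.0926632
Sum: 0.0058329 + 0.000988333 + 0.0926632 = 0.0994844
P(Class III | data) ≈ 0.9314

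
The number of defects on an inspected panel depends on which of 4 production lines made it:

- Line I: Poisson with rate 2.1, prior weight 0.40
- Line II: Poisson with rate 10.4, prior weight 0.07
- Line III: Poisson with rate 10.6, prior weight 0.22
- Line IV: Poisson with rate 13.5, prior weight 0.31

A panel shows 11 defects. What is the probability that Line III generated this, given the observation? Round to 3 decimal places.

0.413

Posterior ∝ prior × likelihood, so P(k | x) ∝ P(Z=k) f_k(x); normalise over all components.
Poisson probabilities:
  p_I = e^(−2.1)·2.1^11/11! = 1.07458e-05
  p_II = e^(−10.4)·10.4^11/11! = 0.117368
  p_III = e^(−10.6)·10.6^11/11! = 0.118492
  p_IV = e^(−13.5)·13.5^11/11! = 0.0932267
Weight by the priors:
  P(Z=I)·p_I = 0.40 × 1.07458e-05 = 4.29831e-06
  P(Z=II)·p_II = 0.07 × 0.117368 = 0.00821574
  P(Z=III)·p_III = 0.22 × 0.118492 = 0.0260681
  P(Z=IV)·p_IV = 0.31 × 0.0932267 = 0.0289003
Evidence: 4.29831e-06 + 0.00821574 + 0.0260681 + 0.0289003 = 0.0631884
P(Line III | data) = 0.0260681 / 0.0631884 ≈ 0.413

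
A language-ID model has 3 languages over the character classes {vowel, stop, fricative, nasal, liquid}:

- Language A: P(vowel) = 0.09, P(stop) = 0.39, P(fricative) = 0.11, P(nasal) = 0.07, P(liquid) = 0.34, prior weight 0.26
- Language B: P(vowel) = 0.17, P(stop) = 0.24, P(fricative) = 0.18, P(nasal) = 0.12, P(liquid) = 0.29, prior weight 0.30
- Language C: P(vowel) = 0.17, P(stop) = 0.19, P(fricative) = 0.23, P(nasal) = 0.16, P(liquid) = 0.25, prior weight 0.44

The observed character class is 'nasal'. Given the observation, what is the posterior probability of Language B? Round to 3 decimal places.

Apply Bayes' rule: the posterior for each component is proportional to its prior times its likelihood at x.
Component likelihoods at x = 'nasal':
  f_A = 0.07
  f_B = 0.12
  f_C = 0.16
Multiply by the mixture weights:
  w_A·f_A = 0.26 × 0.07 = 0.0182
  w_B·f_B = 0.30 × 0.12 = 0.036
  w_C·f_C = 0.44 × 0.16 = 0.0704
Denominator: 0.0182 + 0.036 + 0.0704 = 0.1246
P(Language B | 'nasal') = 0.036 / 0.1246 ≈ 0.289

0.289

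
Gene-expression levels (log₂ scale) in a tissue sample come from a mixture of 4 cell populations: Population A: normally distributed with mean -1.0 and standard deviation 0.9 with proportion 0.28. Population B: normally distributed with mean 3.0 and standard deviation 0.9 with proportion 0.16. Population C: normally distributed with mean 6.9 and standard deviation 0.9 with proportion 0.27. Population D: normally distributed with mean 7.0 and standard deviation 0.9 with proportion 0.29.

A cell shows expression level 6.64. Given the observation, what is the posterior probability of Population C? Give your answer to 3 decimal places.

By Bayes' theorem, P(k | x) = π_k f_k(x) / Σ_j π_j f_j(x).
Normal densities:
  L_A = (1/(0.9·√(2π)))·exp(−(6.64−-1.0)²/(2·0.9²)) = 0.443269·exp(-36.03062) = 9.9717e-17
  L_B = (1/(0.9·√(2π)))·exp(−(6.64−3.0)²/(2·0.9²)) = 0.443269·exp(-8.17877) = 0.000124358
  L_C = (1/(0.9·√(2π)))·exp(−(6.64−6.9)²/(2·0.9²)) = 0.443269·exp(-0.04173) = 0.425153
  L_D = (1/(0.9·√(2π)))·exp(−(6.64−7.0)²/(2·0.9²)) = 0.443269·exp(-0.08000) = 0.409189
Weight by the priors:
  π_A·L_A = 0.28 × 9.9717e-17 = 2.79208e-17
  π_B·L_B = 0.16 × 0.000124358 = 1.98973e-05
  π_C·L_C = 0.27 × 0.425153 = 0.114791
  π_D·L_D = 0.29 × 0.409189 = 0.118665
Normaliser: 2.79208e-17 + 1.98973e-05 + 0.114791 + 0.118665 = 0.233476
Responsibility of Population C: 0.114791 / 0.233476 ≈ 0.492

0.492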